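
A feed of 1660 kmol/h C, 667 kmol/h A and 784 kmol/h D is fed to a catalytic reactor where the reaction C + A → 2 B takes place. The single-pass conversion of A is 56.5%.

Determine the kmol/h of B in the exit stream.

A reacted = 0.565 × 667 = 376.9 kmol/h; ν_A = −1, so ξ = 376.9/1 = 376.9 kmol/h.
Outlet amounts (n = n₀ + ν ξ):
  C: 1660 − 1(376.9) = 1283
  A: 667 − 1(376.9) = 290.1
  B: 0 + 2(376.9) = 753.7
  D: 784 (inert)

754 kmol/h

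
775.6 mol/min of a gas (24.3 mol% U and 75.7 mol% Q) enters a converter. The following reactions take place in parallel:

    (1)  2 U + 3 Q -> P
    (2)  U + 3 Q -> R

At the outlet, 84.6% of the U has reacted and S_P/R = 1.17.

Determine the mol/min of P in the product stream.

Conversion of U: U consumed = 0.846 × 188.5 = 159.4 mol/min = 2ξ₁ + 1ξ₂.
Selectivity: 1ξ₁ / (1ξ₂) = 1.17 → ξ₁ = 1.17 ξ₂.
Substitute: (2·1.17 + 1) ξ₂ = 159.4 → ξ₂ = 47.74 mol/min, ξ₁ = 55.85 mol/min.
Outlet amounts (n = n₀ + Σ ν·ξ):
  U: 188.5 − 2(55.85) − 1(47.74) = 29.02
  Q: 587.1 − 3(55.85) − 3(47.74) = 276.4
  P: 0 + 1(55.85) = 55.85
  R: 0 + 1(47.74) = 47.74

55.9 mol/min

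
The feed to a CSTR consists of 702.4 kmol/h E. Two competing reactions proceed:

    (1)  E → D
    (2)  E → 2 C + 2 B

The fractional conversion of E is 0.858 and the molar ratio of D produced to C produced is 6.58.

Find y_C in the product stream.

Conversion of E: E consumed = 0.858 × 702.4 = 602.7 kmol/h = 1ξ₁ + 1ξ₂.
Selectivity: 1ξ₁ / (2ξ₂) = 6.58 → ξ₁ = 13.16 ξ₂.
Substitute: (1·13.16 + 1) ξ₂ = 602.7 → ξ₂ = 42.56 kmol/h, ξ₁ = 560.1 kmol/h.
Outlet amounts (n = n₀ + Σ ν·ξ):
  E: 702.4 − 1(560.1) − 1(42.56) = 99.74
  D: 0 + 1(560.1) = 560.1
  C: 0 + 2(42.56) = 85.12
  B: 0 + 2(42.56) = 85.12
Total out = 830.1 kmol/h; y_C = 85.12 / 830.1 = 0.1025.

0.103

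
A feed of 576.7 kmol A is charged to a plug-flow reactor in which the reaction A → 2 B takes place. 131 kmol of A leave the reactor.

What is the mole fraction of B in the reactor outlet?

For A: n = n₀ − 1ξ → 131 = 576.7 − 1ξ, giving ξ = 445.7 kmol.
Outlet amounts (n = n₀ + ν ξ):
  A: 576.7 − 1(445.7) = 131
  B: 0 + 2(445.7) = 891.4
Total out = 1022 kmol; y_B = 891.4 / 1022 = 0.8719.

0.872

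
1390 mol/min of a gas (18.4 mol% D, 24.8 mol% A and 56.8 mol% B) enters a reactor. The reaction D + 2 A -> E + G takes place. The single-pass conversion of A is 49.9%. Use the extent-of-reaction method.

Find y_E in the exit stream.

0.066

A reacted = 0.499 × 344.7 = 172 mol/min; ν_A = −2, so ξ = 172/2 = 86.01 mol/min.
Outlet amounts (n = n₀ + ν ξ):
  D: 255.8 − 1(86.01) = 169.8
  A: 344.7 − 2(86.01) = 172.7
  E: 0 + 1(86.01) = 86.01
  G: 0 + 1(86.01) = 86.01
  B: 789.5 (inert)
Total out = 1304 mol/min; y_E = 86.01 / 1304 = 0.06596.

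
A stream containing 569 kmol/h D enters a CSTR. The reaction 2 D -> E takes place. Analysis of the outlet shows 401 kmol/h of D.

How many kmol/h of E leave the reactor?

84 kmol/h

For D: n = n₀ − 2ξ → 401 = 569 − 2ξ, giving ξ = 84 kmol/h.
Outlet amounts (n = n₀ + ν ξ):
  D: 569 − 2(84) = 401
  E: 0 + 1(84) = 84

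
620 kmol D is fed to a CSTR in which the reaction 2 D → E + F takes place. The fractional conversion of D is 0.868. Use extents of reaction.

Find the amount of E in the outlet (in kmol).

D reacted = 0.868 × 620 = 538.2 kmol; ν_D = −2, so ξ = 538.2/2 = 269.1 kmol.
Outlet amounts (n = n₀ + ν ξ):
  D: 620 − 2(269.1) = 81.84
  E: 0 + 1(269.1) = 269.1
  F: 0 + 1(269.1) = 269.1

269 kmol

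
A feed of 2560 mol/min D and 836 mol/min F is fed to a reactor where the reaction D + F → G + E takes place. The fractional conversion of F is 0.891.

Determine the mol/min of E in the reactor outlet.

745 mol/min

F reacted = 0.891 × 836 = 744.9 mol/min; ν_F = −1, so ξ = 744.9/1 = 744.9 mol/min.
Outlet amounts (n = n₀ + ν ξ):
  D: 2560 − 1(744.9) = 1815
  F: 836 − 1(744.9) = 91.12
  G: 0 + 1(744.9) = 744.9
  E: 0 + 1(744.9) = 744.9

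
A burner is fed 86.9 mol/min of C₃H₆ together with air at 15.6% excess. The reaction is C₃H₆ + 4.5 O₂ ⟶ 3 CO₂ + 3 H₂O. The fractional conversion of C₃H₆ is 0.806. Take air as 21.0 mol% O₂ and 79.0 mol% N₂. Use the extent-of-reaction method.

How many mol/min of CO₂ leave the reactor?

210 mol/min

Stoichiometric O₂ = 4.5 × 86.9 = 391.1 mol/min; O₂ fed = 391.1 × 1.156 = 452.1 mol/min.
N₂ fed = 452.1 × 79/21 = 1701 mol/min.
Fuel reacted = 0.806 × 86.9 → ξ = 70.04 mol/min.
Outlet (n = n₀ + ν ξ):
  C₃H₆: 86.9 − 1(70.04) = 16.86
  O₂: 452.1 − 4.5(70.04) = 136.9
  N₂: 1701 (inert)
  CO₂: 0 + 3(70.04) = 210.1
  H₂O: 0 + 3(70.04) = 210.1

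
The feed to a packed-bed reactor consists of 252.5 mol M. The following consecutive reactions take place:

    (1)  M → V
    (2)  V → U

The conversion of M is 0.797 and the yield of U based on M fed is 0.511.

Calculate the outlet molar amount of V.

Conversion of M: M consumed = 1ξ₁ = 0.797 × 252.5 → ξ₁ = 201.2 mol.
Yield of U: 1ξ₂ / 252.5 = 0.511 → ξ₂ = 129 mol.
Outlet amounts (n = n₀ + Σ ν·ξ):
  M: 252.5 − 1(201.2) = 51.26
  V: 0 + 1(201.2) − 1(129) = 72.22
  U: 0 + 1(129) = 129

72.2 mol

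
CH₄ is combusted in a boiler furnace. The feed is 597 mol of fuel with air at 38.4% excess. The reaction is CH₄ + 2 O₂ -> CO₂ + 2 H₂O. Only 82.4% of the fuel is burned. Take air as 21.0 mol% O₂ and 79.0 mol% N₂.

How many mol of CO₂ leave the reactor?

Stoichiometric O₂ = 2 × 597 = 1194 mol; O₂ fed = 1194 × 1.384 = 1652 mol.
N₂ fed = 1652 × 79/21 = 6217 mol.
Fuel reacted = 0.824 × 597 → ξ = 491.9 mol.
Outlet (n = n₀ + ν ξ):
  CH₄: 597 − 1(491.9) = 105.1
  O₂: 1652 − 2(491.9) = 668.6
  N₂: 6217 (inert)
  CO₂: 0 + 1(491.9) = 491.9
  H₂O: 0 + 2(491.9) = 983.9

492 mol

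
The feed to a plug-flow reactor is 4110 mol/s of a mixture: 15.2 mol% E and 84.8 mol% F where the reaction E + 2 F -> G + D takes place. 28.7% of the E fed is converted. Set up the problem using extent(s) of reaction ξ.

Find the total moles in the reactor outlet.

E reacted = 0.287 × 624.7 = 179.3 mol/s; ν_E = −1, so ξ = 179.3/1 = 179.3 mol/s.
Outlet amounts (n = n₀ + ν ξ):
  E: 624.7 − 1(179.3) = 445.4
  F: 3485 − 2(179.3) = 3127
  G: 0 + 1(179.3) = 179.3
  D: 0 + 1(179.3) = 179.3
Total out = 445.4 + 3127 + 179.3 + 179.3 = 3931 mol/s.

3930 mol/s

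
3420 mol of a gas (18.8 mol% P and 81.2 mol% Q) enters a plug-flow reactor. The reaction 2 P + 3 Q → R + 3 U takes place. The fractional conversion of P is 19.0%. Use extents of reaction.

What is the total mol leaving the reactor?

3360 mol

P reacted = 0.19 × 643 = 122.2 mol; ν_P = −2, so ξ = 122.2/2 = 61.08 mol.
Outlet amounts (n = n₀ + ν ξ):
  P: 643 − 2(61.08) = 520.8
  Q: 2777 − 3(61.08) = 2594
  R: 0 + 1(61.08) = 61.08
  U: 0 + 3(61.08) = 183.2
Total out = 520.8 + 2594 + 61.08 + 183.2 = 3359 mol.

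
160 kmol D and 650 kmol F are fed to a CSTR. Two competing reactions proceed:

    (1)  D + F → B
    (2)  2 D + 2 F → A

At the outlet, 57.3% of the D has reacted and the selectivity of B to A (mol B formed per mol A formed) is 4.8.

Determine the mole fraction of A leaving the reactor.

0.0191

Conversion of D: D consumed = 0.573 × 160 = 91.68 kmol = 1ξ₁ + 2ξ₂.
Selectivity: 1ξ₁ / (1ξ₂) = 4.8 → ξ₁ = 4.8 ξ₂.
Substitute: (1·4.8 + 2) ξ₂ = 91.68 → ξ₂ = 13.48 kmol, ξ₁ = 64.72 kmol.
Outlet amounts (n = n₀ + Σ ν·ξ):
  D: 160 − 1(64.72) − 2(13.48) = 68.32
  F: 650 − 1(64.72) − 2(13.48) = 558.3
  B: 0 + 1(64.72) = 64.72
  A: 0 + 1(13.48) = 13.48
Total out = 704.8 kmol; y_A = 13.48 / 704.8 = 0.01913.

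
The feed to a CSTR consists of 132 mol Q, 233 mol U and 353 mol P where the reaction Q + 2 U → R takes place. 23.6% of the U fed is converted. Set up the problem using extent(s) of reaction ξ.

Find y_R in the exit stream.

U reacted = 0.236 × 233 = 54.99 mol; ν_U = −2, so ξ = 54.99/2 = 27.49 mol.
Outlet amounts (n = n₀ + ν ξ):
  Q: 132 − 1(27.49) = 104.5
  U: 233 − 2(27.49) = 178
  R: 0 + 1(27.49) = 27.49
  P: 353 (inert)
Total out = 663 mol; y_R = 27.49 / 663 = 0.04147.

0.0415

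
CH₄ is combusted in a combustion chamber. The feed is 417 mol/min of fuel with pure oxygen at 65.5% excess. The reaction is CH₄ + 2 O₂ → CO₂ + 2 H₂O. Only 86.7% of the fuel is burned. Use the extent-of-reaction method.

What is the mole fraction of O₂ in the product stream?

Stoichiometric O₂ = 2 × 417 = 834 mol/min; O₂ fed = 834 × 1.655 = 1380 mol/min.
Fuel reacted = 0.867 × 417 → ξ = 361.5 mol/min.
Outlet (n = n₀ + ν ξ):
  CH₄: 417 − 1(361.5) = 55.46
  O₂: 1380 − 2(361.5) = 657.2
  CO₂: 0 + 1(361.5) = 361.5
  H₂O: 0 + 2(361.5) = 723.1
Total out = 1797 mol/min; y_O₂ = 657.2 / 1797 = 0.3657.

0.366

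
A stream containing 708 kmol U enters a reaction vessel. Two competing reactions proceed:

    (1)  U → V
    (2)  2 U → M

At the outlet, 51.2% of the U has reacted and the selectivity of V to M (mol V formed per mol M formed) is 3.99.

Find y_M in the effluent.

0.0935

Conversion of U: U consumed = 0.512 × 708 = 362.5 kmol = 1ξ₁ + 2ξ₂.
Selectivity: 1ξ₁ / (1ξ₂) = 3.99 → ξ₁ = 3.99 ξ₂.
Substitute: (1·3.99 + 2) ξ₂ = 362.5 → ξ₂ = 60.52 kmol, ξ₁ = 241.5 kmol.
Outlet amounts (n = n₀ + Σ ν·ξ):
  U: 708 − 1(241.5) − 2(60.52) = 345.5
  V: 0 + 1(241.5) = 241.5
  M: 0 + 1(60.52) = 60.52
Total out = 647.5 kmol; y_M = 60.52 / 647.5 = 0.09346.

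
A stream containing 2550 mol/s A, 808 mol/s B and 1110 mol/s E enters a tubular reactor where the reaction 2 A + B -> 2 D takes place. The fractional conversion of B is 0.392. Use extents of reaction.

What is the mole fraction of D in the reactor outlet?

B reacted = 0.392 × 808 = 316.7 mol/s; ν_B = −1, so ξ = 316.7/1 = 316.7 mol/s.
Outlet amounts (n = n₀ + ν ξ):
  A: 2550 − 2(316.7) = 1917
  B: 808 − 1(316.7) = 491.3
  D: 0 + 2(316.7) = 633.5
  E: 1110 (inert)
Total out = 4151 mol/s; y_D = 633.5 / 4151 = 0.1526.

0.153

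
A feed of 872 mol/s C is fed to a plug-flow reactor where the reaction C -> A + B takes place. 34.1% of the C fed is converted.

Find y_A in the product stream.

C reacted = 0.341 × 872 = 297.4 mol/s; ν_C = −1, so ξ = 297.4/1 = 297.4 mol/s.
Outlet amounts (n = n₀ + ν ξ):
  C: 872 − 1(297.4) = 574.6
  A: 0 + 1(297.4) = 297.4
  B: 0 + 1(297.4) = 297.4
Total out = 1169 mol/s; y_A = 297.4 / 1169 = 0.2543.

0.254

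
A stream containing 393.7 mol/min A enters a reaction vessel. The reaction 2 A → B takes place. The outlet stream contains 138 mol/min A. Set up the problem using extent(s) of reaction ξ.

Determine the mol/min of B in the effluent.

128 mol/min

For A: n = n₀ − 2ξ → 138 = 393.7 − 2ξ, giving ξ = 127.8 mol/min.
Outlet amounts (n = n₀ + ν ξ):
  A: 393.7 − 2(127.8) = 138
  B: 0 + 1(127.8) = 127.8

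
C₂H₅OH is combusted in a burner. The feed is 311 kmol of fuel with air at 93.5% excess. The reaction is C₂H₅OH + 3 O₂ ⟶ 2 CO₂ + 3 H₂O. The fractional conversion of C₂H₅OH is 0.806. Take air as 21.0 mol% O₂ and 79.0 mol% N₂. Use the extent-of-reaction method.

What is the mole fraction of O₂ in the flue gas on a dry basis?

Stoichiometric O₂ = 3 × 311 = 933 kmol; O₂ fed = 933 × 1.935 = 1805 kmol.
N₂ fed = 1805 × 79/21 = 6792 kmol.
Fuel reacted = 0.806 × 311 → ξ = 250.7 kmol.
Outlet (n = n₀ + ν ξ):
  C₂H₅OH: 311 − 1(250.7) = 60.33
  O₂: 1805 − 3(250.7) = 1053
  N₂: 6792 (inert)
  CO₂: 0 + 2(250.7) = 501.3
  H₂O: 0 + 3(250.7) = 752
Dry total = 8407 kmol; y_O₂ (dry) = 1053 / 8407 = 0.1253.

0.125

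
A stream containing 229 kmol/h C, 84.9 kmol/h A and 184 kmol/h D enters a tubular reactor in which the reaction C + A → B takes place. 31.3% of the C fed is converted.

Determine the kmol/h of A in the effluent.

13.2 kmol/h

C reacted = 0.313 × 229 = 71.68 kmol/h; ν_C = −1, so ξ = 71.68/1 = 71.68 kmol/h.
Outlet amounts (n = n₀ + ν ξ):
  C: 229 − 1(71.68) = 157.3
  A: 84.9 − 1(71.68) = 13.22
  B: 0 + 1(71.68) = 71.68
  D: 184 (inert)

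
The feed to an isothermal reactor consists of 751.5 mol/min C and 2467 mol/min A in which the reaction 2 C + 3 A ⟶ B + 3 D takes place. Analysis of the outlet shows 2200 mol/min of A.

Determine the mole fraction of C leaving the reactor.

0.183

For A: n = n₀ − 3ξ → 2200 = 2467 − 3ξ, giving ξ = 89 mol/min.
Outlet amounts (n = n₀ + ν ξ):
  C: 751.5 − 2(89) = 573.5
  A: 2467 − 3(89) = 2200
  B: 0 + 1(89) = 89
  D: 0 + 3(89) = 267
Total out = 3130 mol/min; y_C = 573.5 / 3130 = 0.1833.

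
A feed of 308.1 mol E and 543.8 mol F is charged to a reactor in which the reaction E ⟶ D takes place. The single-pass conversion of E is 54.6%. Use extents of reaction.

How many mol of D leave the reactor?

168 mol

E reacted = 0.546 × 308.1 = 168.2 mol; ν_E = −1, so ξ = 168.2/1 = 168.2 mol.
Outlet amounts (n = n₀ + ν ξ):
  E: 308.1 − 1(168.2) = 139.9
  D: 0 + 1(168.2) = 168.2
  F: 543.8 (inert)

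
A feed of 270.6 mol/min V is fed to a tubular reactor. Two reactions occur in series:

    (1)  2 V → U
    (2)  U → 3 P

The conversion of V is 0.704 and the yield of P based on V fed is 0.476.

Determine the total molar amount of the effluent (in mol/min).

261 mol/min

Conversion of V: V consumed = 2ξ₁ = 0.704 × 270.6 → ξ₁ = 95.25 mol/min.
Yield of P: 3ξ₂ / 270.6 = 0.476 → ξ₂ = 42.94 mol/min.
Outlet amounts (n = n₀ + Σ ν·ξ):
  V: 270.6 − 2(95.25) = 80.1
  U: 0 + 1(95.25) − 1(42.94) = 52.32
  P: 0 + 3(42.94) = 128.8
Total out = 80.1 + 52.32 + 128.8 = 261.2 mol/min.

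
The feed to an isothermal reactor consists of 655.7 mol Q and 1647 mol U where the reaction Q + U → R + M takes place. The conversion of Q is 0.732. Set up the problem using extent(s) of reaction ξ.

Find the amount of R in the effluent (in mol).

480 mol

Q reacted = 0.732 × 655.7 = 480 mol; ν_Q = −1, so ξ = 480/1 = 480 mol.
Outlet amounts (n = n₀ + ν ξ):
  Q: 655.7 − 1(480) = 175.7
  U: 1647 − 1(480) = 1167
  R: 0 + 1(480) = 480
  M: 0 + 1(480) = 480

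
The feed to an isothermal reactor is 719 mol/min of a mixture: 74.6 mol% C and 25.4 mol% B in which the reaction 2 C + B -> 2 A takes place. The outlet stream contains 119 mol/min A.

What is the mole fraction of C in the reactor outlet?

For A: n = n₀ + 2ξ → 119 = 0 + 2ξ, giving ξ = 59.5 mol/min.
Outlet amounts (n = n₀ + ν ξ):
  C: 536.4 − 2(59.5) = 417.4
  B: 182.6 − 1(59.5) = 123.1
  A: 0 + 2(59.5) = 119
Total out = 659.5 mol/min; y_C = 417.4 / 659.5 = 0.6329.

0.633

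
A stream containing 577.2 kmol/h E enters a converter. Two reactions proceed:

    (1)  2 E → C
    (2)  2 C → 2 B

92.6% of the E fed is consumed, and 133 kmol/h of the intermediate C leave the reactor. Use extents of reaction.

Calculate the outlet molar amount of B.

Conversion of E: E consumed = 2ξ₁ = 0.926 × 577.2 → ξ₁ = 267.2 kmol/h.
C balance: n_C = 0 + 1ξ₁ − 2ξ₂ = 133 → ξ₂ = (1·267.2 − 133)/2 = 67.12 kmol/h.
Outlet amounts (n = n₀ + Σ ν·ξ):
  E: 577.2 − 2(267.2) = 42.71
  C: 0 + 1(267.2) − 2(67.12) = 133
  B: 0 + 2(67.12) = 134.2

134 kmol/h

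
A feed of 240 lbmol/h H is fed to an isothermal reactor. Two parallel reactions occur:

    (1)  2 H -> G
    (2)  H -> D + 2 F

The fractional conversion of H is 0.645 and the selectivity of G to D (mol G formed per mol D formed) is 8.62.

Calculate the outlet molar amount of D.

Conversion of H: H consumed = 0.645 × 240 = 154.8 lbmol/h = 2ξ₁ + 1ξ₂.
Selectivity: 1ξ₁ / (1ξ₂) = 8.62 → ξ₁ = 8.62 ξ₂.
Substitute: (2·8.62 + 1) ξ₂ = 154.8 → ξ₂ = 8.487 lbmol/h, ξ₁ = 73.16 lbmol/h.
Outlet amounts (n = n₀ + Σ ν·ξ):
  H: 240 − 2(73.16) − 1(8.487) = 85.2
  G: 0 + 1(73.16) = 73.16
  D: 0 + 1(8.487) = 8.487
  F: 0 + 2(8.487) = 16.97

8.49 lbmol/h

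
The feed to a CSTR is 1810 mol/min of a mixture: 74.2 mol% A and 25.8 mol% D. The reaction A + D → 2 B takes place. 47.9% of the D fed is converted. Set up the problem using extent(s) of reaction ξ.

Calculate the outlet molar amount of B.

447 mol/min

D reacted = 0.479 × 467 = 223.7 mol/min; ν_D = −1, so ξ = 223.7/1 = 223.7 mol/min.
Outlet amounts (n = n₀ + ν ξ):
  A: 1343 − 1(223.7) = 1119
  D: 467 − 1(223.7) = 243.3
  B: 0 + 2(223.7) = 447.4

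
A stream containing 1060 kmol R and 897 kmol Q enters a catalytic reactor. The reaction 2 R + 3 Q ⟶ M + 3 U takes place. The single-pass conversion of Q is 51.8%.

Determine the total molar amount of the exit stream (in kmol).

1800 kmol

Q reacted = 0.518 × 897 = 464.6 kmol; ν_Q = −3, so ξ = 464.6/3 = 154.9 kmol.
Outlet amounts (n = n₀ + ν ξ):
  R: 1060 − 2(154.9) = 750.2
  Q: 897 − 3(154.9) = 432.4
  M: 0 + 1(154.9) = 154.9
  U: 0 + 3(154.9) = 464.6
Total out = 750.2 + 432.4 + 154.9 + 464.6 = 1802 kmol.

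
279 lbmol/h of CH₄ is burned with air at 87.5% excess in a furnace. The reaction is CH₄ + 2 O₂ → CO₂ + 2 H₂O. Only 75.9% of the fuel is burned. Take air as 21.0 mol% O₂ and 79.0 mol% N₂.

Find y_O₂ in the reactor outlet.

0.118

Stoichiometric O₂ = 2 × 279 = 558 lbmol/h; O₂ fed = 558 × 1.875 = 1046 lbmol/h.
N₂ fed = 1046 × 79/21 = 3936 lbmol/h.
Fuel reacted = 0.759 × 279 → ξ = 211.8 lbmol/h.
Outlet (n = n₀ + ν ξ):
  CH₄: 279 − 1(211.8) = 67.24
  O₂: 1046 − 2(211.8) = 622.7
  N₂: 3936 (inert)
  CO₂: 0 + 1(211.8) = 211.8
  H₂O: 0 + 2(211.8) = 423.5
Total out = 5261 lbmol/h; y_O₂ = 622.7 / 5261 = 0.1184.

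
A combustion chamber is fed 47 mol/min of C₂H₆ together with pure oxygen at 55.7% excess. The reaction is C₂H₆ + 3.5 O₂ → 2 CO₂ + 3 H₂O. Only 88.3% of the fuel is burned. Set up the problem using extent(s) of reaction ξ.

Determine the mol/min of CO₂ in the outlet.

83 mol/min

Stoichiometric O₂ = 3.5 × 47 = 164.5 mol/min; O₂ fed = 164.5 × 1.557 = 256.1 mol/min.
Fuel reacted = 0.883 × 47 → ξ = 41.5 mol/min.
Outlet (n = n₀ + ν ξ):
  C₂H₆: 47 − 1(41.5) = 5.499
  O₂: 256.1 − 3.5(41.5) = 110.9
  CO₂: 0 + 2(41.5) = 83
  H₂O: 0 + 3(41.5) = 124.5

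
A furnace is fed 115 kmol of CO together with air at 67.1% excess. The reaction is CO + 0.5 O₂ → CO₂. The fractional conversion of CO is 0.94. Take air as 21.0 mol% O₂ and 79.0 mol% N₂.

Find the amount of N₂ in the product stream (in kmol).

Stoichiometric O₂ = 0.5 × 115 = 57.5 kmol; O₂ fed = 57.5 × 1.671 = 96.08 kmol.
N₂ fed = 96.08 × 79/21 = 361.5 kmol.
Fuel reacted = 0.94 × 115 → ξ = 108.1 kmol.
Outlet (n = n₀ + ν ξ):
  CO: 115 − 1(108.1) = 6.9
  O₂: 96.08 − 0.5(108.1) = 42.03
  N₂: 361.5 (inert)
  CO₂: 0 + 1(108.1) = 108.1

361 kmol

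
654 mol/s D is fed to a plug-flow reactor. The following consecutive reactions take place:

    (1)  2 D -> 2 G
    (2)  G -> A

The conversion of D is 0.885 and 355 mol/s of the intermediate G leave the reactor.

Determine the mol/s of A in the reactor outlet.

224 mol/s

Conversion of D: D consumed = 2ξ₁ = 0.885 × 654 → ξ₁ = 289.4 mol/s.
G balance: n_G = 0 + 2ξ₁ − 1ξ₂ = 355 → ξ₂ = (2·289.4 − 355)/1 = 223.8 mol/s.
Outlet amounts (n = n₀ + Σ ν·ξ):
  D: 654 − 2(289.4) = 75.21
  G: 0 + 2(289.4) − 1(223.8) = 355
  A: 0 + 1(223.8) = 223.8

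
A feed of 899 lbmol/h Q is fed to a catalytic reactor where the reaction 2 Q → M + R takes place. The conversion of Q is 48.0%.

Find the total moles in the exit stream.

899 lbmol/h

Q reacted = 0.48 × 899 = 431.5 lbmol/h; ν_Q = −2, so ξ = 431.5/2 = 215.8 lbmol/h.
Outlet amounts (n = n₀ + ν ξ):
  Q: 899 − 2(215.8) = 467.5
  M: 0 + 1(215.8) = 215.8
  R: 0 + 1(215.8) = 215.8
Total out = 467.5 + 215.8 + 215.8 = 899 lbmol/h.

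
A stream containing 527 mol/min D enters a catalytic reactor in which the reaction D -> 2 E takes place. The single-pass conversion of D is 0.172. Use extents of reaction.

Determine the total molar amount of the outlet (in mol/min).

D reacted = 0.172 × 527 = 90.64 mol/min; ν_D = −1, so ξ = 90.64/1 = 90.64 mol/min.
Outlet amounts (n = n₀ + ν ξ):
  D: 527 − 1(90.64) = 436.4
  E: 0 + 2(90.64) = 181.3
Total out = 436.4 + 181.3 = 617.6 mol/min.

618 mol/min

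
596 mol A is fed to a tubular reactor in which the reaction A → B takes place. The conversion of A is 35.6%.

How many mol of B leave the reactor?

212 mol

A reacted = 0.356 × 596 = 212.2 mol; ν_A = −1, so ξ = 212.2/1 = 212.2 mol.
Outlet amounts (n = n₀ + ν ξ):
  A: 596 − 1(212.2) = 383.8
  B: 0 + 1(212.2) = 212.2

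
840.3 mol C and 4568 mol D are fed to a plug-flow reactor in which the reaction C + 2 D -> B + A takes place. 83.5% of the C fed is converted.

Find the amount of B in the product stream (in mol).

C reacted = 0.835 × 840.3 = 701.7 mol; ν_C = −1, so ξ = 701.7/1 = 701.7 mol.
Outlet amounts (n = n₀ + ν ξ):
  C: 840.3 − 1(701.7) = 138.6
  D: 4568 − 2(701.7) = 3165
  B: 0 + 1(701.7) = 701.7
  A: 0 + 1(701.7) = 701.7

702 mol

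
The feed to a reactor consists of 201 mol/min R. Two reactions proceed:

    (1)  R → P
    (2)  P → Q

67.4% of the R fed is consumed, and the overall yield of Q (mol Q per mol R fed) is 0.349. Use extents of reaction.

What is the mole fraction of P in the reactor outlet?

0.325

Conversion of R: R consumed = 1ξ₁ = 0.674 × 201 → ξ₁ = 135.5 mol/min.
Yield of Q: 1ξ₂ / 201 = 0.349 → ξ₂ = 70.15 mol/min.
Outlet amounts (n = n₀ + Σ ν·ξ):
  R: 201 − 1(135.5) = 65.53
  P: 0 + 1(135.5) − 1(70.15) = 65.33
  Q: 0 + 1(70.15) = 70.15
Total out = 201 mol/min; y_P = 65.33 / 201 = 0.325.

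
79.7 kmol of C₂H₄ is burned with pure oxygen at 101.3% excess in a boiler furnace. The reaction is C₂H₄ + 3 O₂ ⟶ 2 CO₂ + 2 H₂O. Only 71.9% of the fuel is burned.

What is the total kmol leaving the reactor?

Stoichiometric O₂ = 3 × 79.7 = 239.1 kmol; O₂ fed = 239.1 × 2.013 = 481.3 kmol.
Fuel reacted = 0.719 × 79.7 → ξ = 57.3 kmol.
Outlet (n = n₀ + ν ξ):
  C₂H₄: 79.7 − 1(57.3) = 22.4
  O₂: 481.3 − 3(57.3) = 309.4
  CO₂: 0 + 2(57.3) = 114.6
  H₂O: 0 + 2(57.3) = 114.6
Total out = 22.4 + 309.4 + 114.6 + 114.6 = 561 kmol.

561 kmol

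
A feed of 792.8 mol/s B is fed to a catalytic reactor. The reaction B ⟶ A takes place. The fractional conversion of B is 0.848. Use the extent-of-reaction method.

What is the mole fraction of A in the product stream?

B reacted = 0.848 × 792.8 = 672.3 mol/s; ν_B = −1, so ξ = 672.3/1 = 672.3 mol/s.
Outlet amounts (n = n₀ + ν ξ):
  B: 792.8 − 1(672.3) = 120.5
  A: 0 + 1(672.3) = 672.3
Total out = 792.8 mol/s; y_A = 672.3 / 792.8 = 0.848.

0.848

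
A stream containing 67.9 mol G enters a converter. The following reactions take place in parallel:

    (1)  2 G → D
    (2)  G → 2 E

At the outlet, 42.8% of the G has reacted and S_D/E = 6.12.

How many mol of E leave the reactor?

2.28 mol

Conversion of G: G consumed = 0.428 × 67.9 = 29.06 mol = 2ξ₁ + 1ξ₂.
Selectivity: 1ξ₁ / (2ξ₂) = 6.12 → ξ₁ = 12.24 ξ₂.
Substitute: (2·12.24 + 1) ξ₂ = 29.06 → ξ₂ = 1.141 mol, ξ₁ = 13.96 mol.
Outlet amounts (n = n₀ + Σ ν·ξ):
  G: 67.9 − 2(13.96) − 1(1.141) = 38.84
  D: 0 + 1(13.96) = 13.96
  E: 0 + 2(1.141) = 2.281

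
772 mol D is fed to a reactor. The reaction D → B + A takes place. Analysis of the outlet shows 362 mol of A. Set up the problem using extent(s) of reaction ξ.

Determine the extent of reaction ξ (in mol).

ξ = 362 mol

For A: n = n₀ + 1ξ → 362 = 0 + 1ξ, giving ξ = 362 mol.
Outlet amounts (n = n₀ + ν ξ):
  D: 772 − 1(362) = 410
  B: 0 + 1(362) = 362
  A: 0 + 1(362) = 362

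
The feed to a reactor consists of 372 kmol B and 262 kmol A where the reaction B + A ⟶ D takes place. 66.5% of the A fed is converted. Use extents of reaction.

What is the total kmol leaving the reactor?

A reacted = 0.665 × 262 = 174.2 kmol; ν_A = −1, so ξ = 174.2/1 = 174.2 kmol.
Outlet amounts (n = n₀ + ν ξ):
  B: 372 − 1(174.2) = 197.8
  A: 262 − 1(174.2) = 87.77
  D: 0 + 1(174.2) = 174.2
Total out = 197.8 + 87.77 + 174.2 = 459.8 kmol.

460 kmol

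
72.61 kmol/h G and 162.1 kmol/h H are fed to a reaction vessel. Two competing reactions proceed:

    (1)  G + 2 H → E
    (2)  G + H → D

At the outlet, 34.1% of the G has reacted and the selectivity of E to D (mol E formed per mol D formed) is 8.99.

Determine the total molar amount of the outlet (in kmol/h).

188 kmol/h

Conversion of G: G consumed = 0.341 × 72.61 = 24.76 kmol/h = 1ξ₁ + 1ξ₂.
Selectivity: 1ξ₁ / (1ξ₂) = 8.99 → ξ₁ = 8.99 ξ₂.
Substitute: (1·8.99 + 1) ξ₂ = 24.76 → ξ₂ = 2.478 kmol/h, ξ₁ = 22.28 kmol/h.
Outlet amounts (n = n₀ + Σ ν·ξ):
  G: 72.61 − 1(22.28) − 1(2.478) = 47.85
  H: 162.1 − 2(22.28) − 1(2.478) = 115.1
  E: 0 + 1(22.28) = 22.28
  D: 0 + 1(2.478) = 2.478
Total out = 47.85 + 115.1 + 22.28 + 2.478 = 187.7 kmol/h.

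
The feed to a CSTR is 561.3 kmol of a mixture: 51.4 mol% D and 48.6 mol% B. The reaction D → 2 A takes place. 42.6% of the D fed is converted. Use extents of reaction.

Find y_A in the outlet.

0.359

D reacted = 0.426 × 288.5 = 122.9 kmol; ν_D = −1, so ξ = 122.9/1 = 122.9 kmol.
Outlet amounts (n = n₀ + ν ξ):
  D: 288.5 − 1(122.9) = 165.6
  A: 0 + 2(122.9) = 245.8
  B: 272.8 (inert)
Total out = 684.2 kmol; y_A = 245.8 / 684.2 = 0.3593.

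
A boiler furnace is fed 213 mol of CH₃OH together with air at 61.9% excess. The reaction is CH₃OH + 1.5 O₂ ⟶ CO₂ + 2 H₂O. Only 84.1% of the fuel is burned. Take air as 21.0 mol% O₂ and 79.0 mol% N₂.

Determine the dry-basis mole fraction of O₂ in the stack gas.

0.103

Stoichiometric O₂ = 1.5 × 213 = 319.5 mol; O₂ fed = 319.5 × 1.619 = 517.3 mol.
N₂ fed = 517.3 × 79/21 = 1946 mol.
Fuel reacted = 0.841 × 213 → ξ = 179.1 mol.
Outlet (n = n₀ + ν ξ):
  CH₃OH: 213 − 1(179.1) = 33.87
  O₂: 517.3 − 1.5(179.1) = 248.6
  N₂: 1946 (inert)
  CO₂: 0 + 1(179.1) = 179.1
  H₂O: 0 + 2(179.1) = 358.3
Dry total = 2407 mol; y_O₂ (dry) = 248.6 / 2407 = 0.1032.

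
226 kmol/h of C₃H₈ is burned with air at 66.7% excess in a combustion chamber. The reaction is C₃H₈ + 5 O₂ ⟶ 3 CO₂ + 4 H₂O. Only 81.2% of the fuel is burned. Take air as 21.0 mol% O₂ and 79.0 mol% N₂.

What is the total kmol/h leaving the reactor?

9380 kmol/h

Stoichiometric O₂ = 5 × 226 = 1130 kmol/h; O₂ fed = 1130 × 1.667 = 1884 kmol/h.
N₂ fed = 1884 × 79/21 = 7086 kmol/h.
Fuel reacted = 0.812 × 226 → ξ = 183.5 kmol/h.
Outlet (n = n₀ + ν ξ):
  C₃H₈: 226 − 1(183.5) = 42.49
  O₂: 1884 − 5(183.5) = 966.2
  N₂: 7086 (inert)
  CO₂: 0 + 3(183.5) = 550.5
  H₂O: 0 + 4(183.5) = 734
Total out = 42.49 + 966.2 + 7086 + 550.5 + 734 = 9380 kmol/h.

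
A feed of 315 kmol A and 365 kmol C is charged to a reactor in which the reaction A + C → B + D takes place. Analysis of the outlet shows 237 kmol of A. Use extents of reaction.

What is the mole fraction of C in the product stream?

0.422

For A: n = n₀ − 1ξ → 237 = 315 − 1ξ, giving ξ = 78 kmol.
Outlet amounts (n = n₀ + ν ξ):
  A: 315 − 1(78) = 237
  C: 365 − 1(78) = 287
  B: 0 + 1(78) = 78
  D: 0 + 1(78) = 78
Total out = 680 kmol; y_C = 287 / 680 = 0.4221.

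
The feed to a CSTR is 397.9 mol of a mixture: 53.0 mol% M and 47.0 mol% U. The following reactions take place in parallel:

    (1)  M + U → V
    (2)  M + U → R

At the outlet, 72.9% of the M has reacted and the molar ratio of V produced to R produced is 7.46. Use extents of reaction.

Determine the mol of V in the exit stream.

Conversion of M: M consumed = 0.729 × 210.9 = 153.7 mol = 1ξ₁ + 1ξ₂.
Selectivity: 1ξ₁ / (1ξ₂) = 7.46 → ξ₁ = 7.46 ξ₂.
Substitute: (1·7.46 + 1) ξ₂ = 153.7 → ξ₂ = 18.17 mol, ξ₁ = 135.6 mol.
Outlet amounts (n = n₀ + Σ ν·ξ):
  M: 210.9 − 1(135.6) − 1(18.17) = 57.15
  U: 187 − 1(135.6) − 1(18.17) = 33.28
  V: 0 + 1(135.6) = 135.6
  R: 0 + 1(18.17) = 18.17

136 mol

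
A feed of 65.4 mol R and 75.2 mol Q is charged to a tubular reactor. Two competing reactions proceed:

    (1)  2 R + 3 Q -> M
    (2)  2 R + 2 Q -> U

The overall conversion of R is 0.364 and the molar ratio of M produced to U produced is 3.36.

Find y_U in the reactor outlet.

Conversion of R: R consumed = 0.364 × 65.4 = 23.81 mol = 2ξ₁ + 2ξ₂.
Selectivity: 1ξ₁ / (1ξ₂) = 3.36 → ξ₁ = 3.36 ξ₂.
Substitute: (2·3.36 + 2) ξ₂ = 23.81 → ξ₂ = 2.73 mol, ξ₁ = 9.173 mol.
Outlet amounts (n = n₀ + Σ ν·ξ):
  R: 65.4 − 2(9.173) − 2(2.73) = 41.59
  Q: 75.2 − 3(9.173) − 2(2.73) = 42.22
  M: 0 + 1(9.173) = 9.173
  U: 0 + 1(2.73) = 2.73
Total out = 95.72 mol; y_U = 2.73 / 95.72 = 0.02852.

0.0285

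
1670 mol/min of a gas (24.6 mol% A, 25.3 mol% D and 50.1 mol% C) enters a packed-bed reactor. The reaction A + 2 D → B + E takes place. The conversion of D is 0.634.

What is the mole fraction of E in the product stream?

0.0872

D reacted = 0.634 × 422.5 = 267.9 mol/min; ν_D = −2, so ξ = 267.9/2 = 133.9 mol/min.
Outlet amounts (n = n₀ + ν ξ):
  A: 410.8 − 1(133.9) = 276.9
  D: 422.5 − 2(133.9) = 154.6
  B: 0 + 1(133.9) = 133.9
  E: 0 + 1(133.9) = 133.9
  C: 836.7 (inert)
Total out = 1536 mol/min; y_E = 133.9 / 1536 = 0.08719.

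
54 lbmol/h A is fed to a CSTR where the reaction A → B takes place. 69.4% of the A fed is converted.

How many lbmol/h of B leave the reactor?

37.5 lbmol/h

A reacted = 0.694 × 54 = 37.48 lbmol/h; ν_A = −1, so ξ = 37.48/1 = 37.48 lbmol/h.
Outlet amounts (n = n₀ + ν ξ):
  A: 54 − 1(37.48) = 16.52
  B: 0 + 1(37.48) = 37.48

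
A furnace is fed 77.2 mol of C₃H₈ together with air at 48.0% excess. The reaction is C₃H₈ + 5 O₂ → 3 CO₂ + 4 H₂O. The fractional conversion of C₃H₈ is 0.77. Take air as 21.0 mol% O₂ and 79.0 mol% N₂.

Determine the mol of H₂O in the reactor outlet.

Stoichiometric O₂ = 5 × 77.2 = 386 mol; O₂ fed = 386 × 1.480 = 571.3 mol.
N₂ fed = 571.3 × 79/21 = 2149 mol.
Fuel reacted = 0.77 × 77.2 → ξ = 59.44 mol.
Outlet (n = n₀ + ν ξ):
  C₃H₈: 77.2 − 1(59.44) = 17.76
  O₂: 571.3 − 5(59.44) = 274.1
  N₂: 2149 (inert)
  CO₂: 0 + 3(59.44) = 178.3
  H₂O: 0 + 4(59.44) = 237.8

238 mol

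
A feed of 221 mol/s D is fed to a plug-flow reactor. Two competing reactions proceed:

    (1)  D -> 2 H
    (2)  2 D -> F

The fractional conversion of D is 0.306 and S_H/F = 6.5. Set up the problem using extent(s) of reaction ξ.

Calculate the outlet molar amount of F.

Conversion of D: D consumed = 0.306 × 221 = 67.63 mol/s = 1ξ₁ + 2ξ₂.
Selectivity: 2ξ₁ / (1ξ₂) = 6.5 → ξ₁ = 3.25 ξ₂.
Substitute: (1·3.25 + 2) ξ₂ = 67.63 → ξ₂ = 12.88 mol/s, ξ₁ = 41.86 mol/s.
Outlet amounts (n = n₀ + Σ ν·ξ):
  D: 221 − 1(41.86) − 2(12.88) = 153.4
  H: 0 + 2(41.86) = 83.73
  F: 0 + 1(12.88) = 12.88

12.9 mol/s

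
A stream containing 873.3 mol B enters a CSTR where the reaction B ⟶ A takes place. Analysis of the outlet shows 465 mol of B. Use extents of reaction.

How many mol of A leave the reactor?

For B: n = n₀ − 1ξ → 465 = 873.3 − 1ξ, giving ξ = 408.3 mol.
Outlet amounts (n = n₀ + ν ξ):
  B: 873.3 − 1(408.3) = 465
  A: 0 + 1(408.3) = 408.3

408 mol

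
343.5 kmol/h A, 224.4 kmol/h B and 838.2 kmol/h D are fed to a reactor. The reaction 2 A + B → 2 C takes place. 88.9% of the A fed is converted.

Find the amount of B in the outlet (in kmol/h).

71.7 kmol/h

A reacted = 0.889 × 343.5 = 305.4 kmol/h; ν_A = −2, so ξ = 305.4/2 = 152.7 kmol/h.
Outlet amounts (n = n₀ + ν ξ):
  A: 343.5 − 2(152.7) = 38.13
  B: 224.4 − 1(152.7) = 71.71
  C: 0 + 2(152.7) = 305.4
  D: 838.2 (inert)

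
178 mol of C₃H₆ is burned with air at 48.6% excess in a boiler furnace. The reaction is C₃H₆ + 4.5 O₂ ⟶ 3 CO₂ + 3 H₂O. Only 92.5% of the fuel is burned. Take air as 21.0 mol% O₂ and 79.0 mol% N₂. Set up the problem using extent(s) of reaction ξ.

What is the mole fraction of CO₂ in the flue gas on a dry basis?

Stoichiometric O₂ = 4.5 × 178 = 801 mol; O₂ fed = 801 × 1.486 = 1190 mol.
N₂ fed = 1190 × 79/21 = 4478 mol.
Fuel reacted = 0.925 × 178 → ξ = 164.7 mol.
Outlet (n = n₀ + ν ξ):
  C₃H₆: 178 − 1(164.7) = 13.35
  O₂: 1190 − 4.5(164.7) = 449.4
  N₂: 4478 (inert)
  CO₂: 0 + 3(164.7) = 494
  H₂O: 0 + 3(164.7) = 494
Dry total = 5434 mol; y_CO₂ (dry) = 494 / 5434 = 0.09089.

0.0909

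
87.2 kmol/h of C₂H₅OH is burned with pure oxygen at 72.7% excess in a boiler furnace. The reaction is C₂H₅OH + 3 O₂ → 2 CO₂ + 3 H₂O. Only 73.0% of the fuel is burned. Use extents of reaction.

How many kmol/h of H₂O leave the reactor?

191 kmol/h

Stoichiometric O₂ = 3 × 87.2 = 261.6 kmol/h; O₂ fed = 261.6 × 1.727 = 451.8 kmol/h.
Fuel reacted = 0.73 × 87.2 → ξ = 63.66 kmol/h.
Outlet (n = n₀ + ν ξ):
  C₂H₅OH: 87.2 − 1(63.66) = 23.54
  O₂: 451.8 − 3(63.66) = 260.8
  CO₂: 0 + 2(63.66) = 127.3
  H₂O: 0 + 3(63.66) = 191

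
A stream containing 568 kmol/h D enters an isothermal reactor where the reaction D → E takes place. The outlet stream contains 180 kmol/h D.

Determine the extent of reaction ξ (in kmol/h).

For D: n = n₀ − 1ξ → 180 = 568 − 1ξ, giving ξ = 388 kmol/h.
Outlet amounts (n = n₀ + ν ξ):
  D: 568 − 1(388) = 180
  E: 0 + 1(388) = 388

ξ = 388 kmol/h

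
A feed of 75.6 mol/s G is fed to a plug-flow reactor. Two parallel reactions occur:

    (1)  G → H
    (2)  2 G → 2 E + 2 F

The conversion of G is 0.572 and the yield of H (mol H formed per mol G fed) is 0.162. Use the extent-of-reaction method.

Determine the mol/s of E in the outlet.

Yield of H: 1ξ₁ / 75.6 = 0.162 → ξ₁ = 12.25 mol/s.
Conversion of G: 1ξ₁ + 2ξ₂ = 0.572 × 75.6 = 43.24 → ξ₂ = 15.5 mol/s.
Outlet amounts (n = n₀ + Σ ν·ξ):
  G: 75.6 − 1(12.25) − 2(15.5) = 32.36
  H: 0 + 1(12.25) = 12.25
  E: 0 + 2(15.5) = 31
  F: 0 + 2(15.5) = 31

31 mol/s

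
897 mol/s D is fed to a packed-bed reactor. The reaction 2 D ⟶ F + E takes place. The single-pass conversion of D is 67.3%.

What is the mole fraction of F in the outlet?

D reacted = 0.673 × 897 = 603.7 mol/s; ν_D = −2, so ξ = 603.7/2 = 301.8 mol/s.
Outlet amounts (n = n₀ + ν ξ):
  D: 897 − 2(301.8) = 293.3
  F: 0 + 1(301.8) = 301.8
  E: 0 + 1(301.8) = 301.8
Total out = 897 mol/s; y_F = 301.8 / 897 = 0.3365.

0.337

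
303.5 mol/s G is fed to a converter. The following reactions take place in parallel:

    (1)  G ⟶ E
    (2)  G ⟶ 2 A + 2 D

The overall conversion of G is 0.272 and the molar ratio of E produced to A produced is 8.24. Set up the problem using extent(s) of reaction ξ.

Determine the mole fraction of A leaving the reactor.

0.0297

Conversion of G: G consumed = 0.272 × 303.5 = 82.55 mol/s = 1ξ₁ + 1ξ₂.
Selectivity: 1ξ₁ / (2ξ₂) = 8.24 → ξ₁ = 16.48 ξ₂.
Substitute: (1·16.48 + 1) ξ₂ = 82.55 → ξ₂ = 4.723 mol/s, ξ₁ = 77.83 mol/s.
Outlet amounts (n = n₀ + Σ ν·ξ):
  G: 303.5 − 1(77.83) − 1(4.723) = 220.9
  E: 0 + 1(77.83) = 77.83
  A: 0 + 2(4.723) = 9.445
  D: 0 + 2(4.723) = 9.445
Total out = 317.7 mol/s; y_A = 9.445 / 317.7 = 0.02973.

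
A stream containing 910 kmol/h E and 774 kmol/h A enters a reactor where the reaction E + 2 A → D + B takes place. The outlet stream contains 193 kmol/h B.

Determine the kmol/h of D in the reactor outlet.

For B: n = n₀ + 1ξ → 193 = 0 + 1ξ, giving ξ = 193 kmol/h.
Outlet amounts (n = n₀ + ν ξ):
  E: 910 − 1(193) = 717
  A: 774 − 2(193) = 388
  D: 0 + 1(193) = 193
  B: 0 + 1(193) = 193

193 kmol/h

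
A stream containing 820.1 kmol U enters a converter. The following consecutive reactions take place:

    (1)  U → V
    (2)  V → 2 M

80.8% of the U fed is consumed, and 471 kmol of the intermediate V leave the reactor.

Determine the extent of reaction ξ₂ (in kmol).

Conversion of U: U consumed = 1ξ₁ = 0.808 × 820.1 → ξ₁ = 662.6 kmol.
V balance: n_V = 0 + 1ξ₁ − 1ξ₂ = 471 → ξ₂ = (1·662.6 − 471)/1 = 191.6 kmol.
Outlet amounts (n = n₀ + Σ ν·ξ):
  U: 820.1 − 1(662.6) = 157.5
  V: 0 + 1(662.6) − 1(191.6) = 471
  M: 0 + 2(191.6) = 383.3

ξ₂ = 192 kmol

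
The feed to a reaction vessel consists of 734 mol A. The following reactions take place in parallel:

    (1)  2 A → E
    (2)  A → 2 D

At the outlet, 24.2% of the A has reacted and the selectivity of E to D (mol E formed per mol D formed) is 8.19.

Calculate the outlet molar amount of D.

10.5 mol

Conversion of A: A consumed = 0.242 × 734 = 177.6 mol = 2ξ₁ + 1ξ₂.
Selectivity: 1ξ₁ / (2ξ₂) = 8.19 → ξ₁ = 16.38 ξ₂.
Substitute: (2·16.38 + 1) ξ₂ = 177.6 → ξ₂ = 5.261 mol, ξ₁ = 86.18 mol.
Outlet amounts (n = n₀ + Σ ν·ξ):
  A: 734 − 2(86.18) − 1(5.261) = 556.4
  E: 0 + 1(86.18) = 86.18
  D: 0 + 2(5.261) = 10.52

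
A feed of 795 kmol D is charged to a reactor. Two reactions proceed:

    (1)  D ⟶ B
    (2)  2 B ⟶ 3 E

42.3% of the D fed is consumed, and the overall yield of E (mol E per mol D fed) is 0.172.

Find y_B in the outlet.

Conversion of D: D consumed = 1ξ₁ = 0.423 × 795 → ξ₁ = 336.3 kmol.
Yield of E: 3ξ₂ / 795 = 0.172 → ξ₂ = 45.58 kmol.
Outlet amounts (n = n₀ + Σ ν·ξ):
  D: 795 − 1(336.3) = 458.7
  B: 0 + 1(336.3) − 2(45.58) = 245.1
  E: 0 + 3(45.58) = 136.7
Total out = 840.6 kmol; y_B = 245.1 / 840.6 = 0.2916.

0.292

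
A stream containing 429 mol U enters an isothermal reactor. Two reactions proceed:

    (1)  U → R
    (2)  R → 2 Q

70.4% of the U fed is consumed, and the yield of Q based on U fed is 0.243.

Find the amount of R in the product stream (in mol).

250 mol

Conversion of U: U consumed = 1ξ₁ = 0.704 × 429 → ξ₁ = 302 mol.
Yield of Q: 2ξ₂ / 429 = 0.243 → ξ₂ = 52.12 mol.
Outlet amounts (n = n₀ + Σ ν·ξ):
  U: 429 − 1(302) = 127
  R: 0 + 1(302) − 1(52.12) = 249.9
  Q: 0 + 2(52.12) = 104.2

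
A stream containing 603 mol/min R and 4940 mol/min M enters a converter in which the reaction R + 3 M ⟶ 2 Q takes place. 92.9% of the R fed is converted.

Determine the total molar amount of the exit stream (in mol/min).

R reacted = 0.929 × 603 = 560.2 mol/min; ν_R = −1, so ξ = 560.2/1 = 560.2 mol/min.
Outlet amounts (n = n₀ + ν ξ):
  R: 603 − 1(560.2) = 42.81
  M: 4940 − 3(560.2) = 3259
  Q: 0 + 2(560.2) = 1120
Total out = 42.81 + 3259 + 1120 = 4423 mol/min.

4420 mol/min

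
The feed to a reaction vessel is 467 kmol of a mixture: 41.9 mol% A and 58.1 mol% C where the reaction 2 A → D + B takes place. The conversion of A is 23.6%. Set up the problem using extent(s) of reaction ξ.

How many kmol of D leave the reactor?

A reacted = 0.236 × 195.7 = 46.18 kmol; ν_A = −2, so ξ = 46.18/2 = 23.09 kmol.
Outlet amounts (n = n₀ + ν ξ):
  A: 195.7 − 2(23.09) = 149.5
  D: 0 + 1(23.09) = 23.09
  B: 0 + 1(23.09) = 23.09
  C: 271.3 (inert)

23.1 kmol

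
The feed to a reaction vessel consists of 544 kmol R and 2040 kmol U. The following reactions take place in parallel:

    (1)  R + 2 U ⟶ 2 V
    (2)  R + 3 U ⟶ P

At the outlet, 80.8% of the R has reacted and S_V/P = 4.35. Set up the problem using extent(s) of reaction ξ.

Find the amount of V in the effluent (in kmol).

602 kmol

Conversion of R: R consumed = 0.808 × 544 = 439.6 kmol = 1ξ₁ + 1ξ₂.
Selectivity: 2ξ₁ / (1ξ₂) = 4.35 → ξ₁ = 2.175 ξ₂.
Substitute: (1·2.175 + 1) ξ₂ = 439.6 → ξ₂ = 138.4 kmol, ξ₁ = 301.1 kmol.
Outlet amounts (n = n₀ + Σ ν·ξ):
  R: 544 − 1(301.1) − 1(138.4) = 104.4
  U: 2040 − 2(301.1) − 3(138.4) = 1022
  V: 0 + 2(301.1) = 602.2
  P: 0 + 1(138.4) = 138.4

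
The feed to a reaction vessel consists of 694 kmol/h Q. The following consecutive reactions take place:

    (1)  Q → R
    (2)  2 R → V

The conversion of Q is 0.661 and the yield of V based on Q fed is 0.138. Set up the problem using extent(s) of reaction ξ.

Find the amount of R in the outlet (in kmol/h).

Conversion of Q: Q consumed = 1ξ₁ = 0.661 × 694 → ξ₁ = 458.7 kmol/h.
Yield of V: 1ξ₂ / 694 = 0.138 → ξ₂ = 95.77 kmol/h.
Outlet amounts (n = n₀ + Σ ν·ξ):
  Q: 694 − 1(458.7) = 235.3
  R: 0 + 1(458.7) − 2(95.77) = 267.2
  V: 0 + 1(95.77) = 95.77

267 kmol/h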